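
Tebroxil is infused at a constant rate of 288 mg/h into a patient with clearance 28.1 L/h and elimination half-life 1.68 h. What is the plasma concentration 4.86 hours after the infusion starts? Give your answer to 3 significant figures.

Css = rate / CL = 288 / 28.1 = 10.25 mg/L
k = ln 2 / 1.68 = 0.4126 h⁻¹
C(t) = Css (1 − e^(−kt)) = 10.25 × (1 − e^(−2.005)) = 10.25 × 0.8654 ≈ 8.87 mg/L

8.87 mg/L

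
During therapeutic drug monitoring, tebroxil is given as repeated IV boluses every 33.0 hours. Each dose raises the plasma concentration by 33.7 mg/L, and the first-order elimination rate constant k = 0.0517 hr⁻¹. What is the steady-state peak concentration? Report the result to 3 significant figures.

41.2 mg/L

Fraction remaining after one interval: e^(−kτ) = e^(−0.05170 × 33.0) = 0.1816
R = 1 / (1 − 0.1816) = 1.222
Css,max = 33.7 × 1.222 ≈ 41.2 mg/L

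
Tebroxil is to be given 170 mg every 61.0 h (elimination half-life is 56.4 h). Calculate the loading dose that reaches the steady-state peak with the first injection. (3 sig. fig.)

k = ln 2 / 56.4 = 0.01229 h⁻¹
Accumulation ratio R = 1 / (1 − e^(−kτ)) = 1 / (1 − e^(−0.01229×61.0)) = 1 / (1 − 0.4725) = 1.896
Loading dose = maintenance dose × R = 170 × 1.896 ≈ 322 mg

322 mg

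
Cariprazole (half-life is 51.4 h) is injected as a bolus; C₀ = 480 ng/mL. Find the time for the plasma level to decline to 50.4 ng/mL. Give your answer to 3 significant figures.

k = ln 2 / 51.4 = 0.01349 h⁻¹
C(t) = C₀ e^(−kt)  ⇒  t = ln(C₀/C) / k
t = ln(480/50.4) / 0.01349 = 2.254 / 0.01349 ≈ 167 hours

167 hours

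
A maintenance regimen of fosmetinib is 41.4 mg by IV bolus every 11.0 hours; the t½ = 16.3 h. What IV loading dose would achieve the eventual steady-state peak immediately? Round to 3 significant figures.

k = ln 2 / 16.3 = 0.04252 h⁻¹
Accumulation ratio R = 1 / (1 − e^(−kτ)) = 1 / (1 − e^(−0.04252×11.0)) = 1 / (1 − 0.6264) = 2.677
Loading dose = maintenance dose × R = 41.4 × 2.677 ≈ 111 mg

111 mg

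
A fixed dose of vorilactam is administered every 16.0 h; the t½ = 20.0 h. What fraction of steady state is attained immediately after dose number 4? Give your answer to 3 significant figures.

0.891

k = ln 2 / 20.0 = 0.03466 h⁻¹
f_n = 1 − e^(−nkτ) = 1 − e^(−4 × 0.03466 × 16.0) = 1 − e^(−2.218) = 1 − 0.1088 ≈ 0.891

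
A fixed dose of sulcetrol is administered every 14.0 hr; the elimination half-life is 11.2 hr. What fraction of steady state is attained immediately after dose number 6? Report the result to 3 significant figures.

0.994

k = ln 2 / 11.2 = 0.06189 hr⁻¹
f_n = 1 − e^(−nkτ) = 1 − e^(−6 × 0.06189 × 14.0) = 1 − e^(−5.199) = 1 − 0.005524 ≈ 0.994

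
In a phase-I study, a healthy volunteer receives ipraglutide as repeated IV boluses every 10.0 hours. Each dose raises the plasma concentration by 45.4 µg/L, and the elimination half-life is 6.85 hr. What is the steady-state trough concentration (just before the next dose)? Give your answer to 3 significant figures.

25.9 µg/L

k = ln 2 / 6.85 = 0.1012 hr⁻¹
Fraction remaining after one interval: e^(−kτ) = e^(−0.1012 × 10.0) = 0.3635
R = 1 / (1 − 0.3635) = 1.571
Css,max = 45.4 × 1.571 = 71.33 µg/L
Css,min = Css,max × e^(−kτ) = 71.33 × 0.3635 ≈ 25.9 µg/L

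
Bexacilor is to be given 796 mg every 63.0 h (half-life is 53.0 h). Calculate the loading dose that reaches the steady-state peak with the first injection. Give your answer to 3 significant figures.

k = ln 2 / 53.0 = 0.01308 h⁻¹
Accumulation ratio R = 1 / (1 − e^(−kτ)) = 1 / (1 − e^(−0.01308×63.0)) = 1 / (1 − 0.4387) = 1.782
Loading dose = maintenance dose × R = 796 × 1.782 ≈ 1420 mg

1420 mg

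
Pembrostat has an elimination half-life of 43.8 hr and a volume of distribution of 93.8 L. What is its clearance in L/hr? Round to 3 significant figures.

k = ln 2 / t½ = ln 2 / 43.8 = 0.01583 hr⁻¹
CL = k · V = 0.01583 × 93.8 ≈ 1.48 L/hr

1.48 L/hr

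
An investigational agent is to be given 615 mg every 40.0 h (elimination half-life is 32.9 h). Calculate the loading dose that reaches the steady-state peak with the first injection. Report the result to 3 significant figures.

1080 mg

k = ln 2 / 32.9 = 0.02107 h⁻¹
Accumulation ratio R = 1 / (1 − e^(−kτ)) = 1 / (1 − e^(−0.02107×40.0)) = 1 / (1 − 0.4305) = 1.756
Loading dose = maintenance dose × R = 615 × 1.756 ≈ 1080 mg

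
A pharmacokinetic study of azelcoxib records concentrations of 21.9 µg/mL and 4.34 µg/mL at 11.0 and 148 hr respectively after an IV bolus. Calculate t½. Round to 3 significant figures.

58.7 hours

k = ln(C₁/C₂) / (t₂ − t₁) = ln(21.9/4.34) / (148 − 11.0)
  = 1.619 / 137.0 = 0.01181 hr⁻¹
t½ = ln 2 / k = ln 2 / 0.01181 ≈ 58.7 hours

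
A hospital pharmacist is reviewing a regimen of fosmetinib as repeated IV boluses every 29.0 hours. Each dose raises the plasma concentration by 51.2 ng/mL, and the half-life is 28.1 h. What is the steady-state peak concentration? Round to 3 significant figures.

k = ln 2 / 28.1 = 0.02467 h⁻¹
Fraction remaining after one interval: e^(−kτ) = e^(−0.02467 × 29.0) = 0.4890
R = 1 / (1 − 0.4890) = 1.957
Css,max = 51.2 × 1.957 ≈ 100 ng/mL

100 ng/mL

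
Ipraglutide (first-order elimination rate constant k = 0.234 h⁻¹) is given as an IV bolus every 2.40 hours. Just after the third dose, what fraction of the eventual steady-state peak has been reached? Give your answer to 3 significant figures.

0.815

f_n = 1 − e^(−nkτ) = 1 − e^(−3 × 0.2340 × 2.40) = 1 − e^(−1.685) = 1 − 0.1855 ≈ 0.815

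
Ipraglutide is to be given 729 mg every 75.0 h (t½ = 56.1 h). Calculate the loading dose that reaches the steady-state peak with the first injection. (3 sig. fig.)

k = ln 2 / 56.1 = 0.01236 h⁻¹
Accumulation ratio R = 1 / (1 − e^(−kτ)) = 1 / (1 − e^(−0.01236×75.0)) = 1 / (1 − 0.3959) = 1.655
Loading dose = maintenance dose × R = 729 × 1.655 ≈ 1210 mg

1210 mg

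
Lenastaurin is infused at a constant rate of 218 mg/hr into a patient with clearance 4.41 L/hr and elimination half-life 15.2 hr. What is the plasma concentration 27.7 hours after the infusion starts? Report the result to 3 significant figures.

35.5 mg/L

Css = rate / CL = 218 / 4.41 = 49.43 mg/L
k = ln 2 / 15.2 = 0.04560 hr⁻¹
C(t) = Css (1 − e^(−kt)) = 49.43 × (1 − e^(−1.263)) = 49.43 × 0.7172 ≈ 35.5 mg/L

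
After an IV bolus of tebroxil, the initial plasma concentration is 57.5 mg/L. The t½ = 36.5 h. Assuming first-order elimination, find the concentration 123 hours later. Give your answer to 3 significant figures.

k = ln 2 / 36.5 = 0.01899 h⁻¹
123 h is 3.370 half-lives, so C = 57.5 × (1/2)^3.370 = 57.5 × 0.09673 ≈ 5.56 mg/L

5.56 mg/L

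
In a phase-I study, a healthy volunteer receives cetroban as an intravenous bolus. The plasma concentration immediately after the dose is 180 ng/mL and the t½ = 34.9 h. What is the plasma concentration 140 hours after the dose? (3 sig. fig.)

11.2 ng/mL

k = ln 2 / 34.9 = 0.01986 h⁻¹
C(t) = C₀ e^(−kt) = 180 × e^(−0.01986 × 140) = 180 × e^(−2.781) = 180 × 0.06201 ≈ 11.2 ng/mL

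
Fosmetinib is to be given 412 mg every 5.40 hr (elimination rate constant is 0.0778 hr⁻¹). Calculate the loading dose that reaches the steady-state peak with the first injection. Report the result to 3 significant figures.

Accumulation ratio R = 1 / (1 − e^(−kτ)) = 1 / (1 − e^(−0.07780×5.40)) = 1 / (1 − 0.6570) = 2.915
Loading dose = maintenance dose × R = 412 × 2.915 ≈ 1200 mg

1200 mg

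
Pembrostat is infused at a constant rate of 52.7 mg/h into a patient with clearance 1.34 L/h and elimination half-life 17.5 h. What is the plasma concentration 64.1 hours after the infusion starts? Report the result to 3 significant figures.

36.2 µg/mL

Css = rate / CL = 52.7 / 1.34 = 39.33 µg/mL
k = ln 2 / 17.5 = 0.03961 h⁻¹
C(t) = Css (1 − e^(−kt)) = 39.33 × (1 − e^(−2.539)) = 39.33 × 0.9210 ≈ 36.2 µg/mL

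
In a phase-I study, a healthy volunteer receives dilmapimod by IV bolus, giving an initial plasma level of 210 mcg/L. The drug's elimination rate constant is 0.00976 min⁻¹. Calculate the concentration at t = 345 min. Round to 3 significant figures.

C(t) = C₀ e^(−kt) = 210 × e^(−0.009760 × 345) = 210 × e^(−3.367) = 210 × 0.03449 ≈ 7.24 mcg/L

7.24 mcg/L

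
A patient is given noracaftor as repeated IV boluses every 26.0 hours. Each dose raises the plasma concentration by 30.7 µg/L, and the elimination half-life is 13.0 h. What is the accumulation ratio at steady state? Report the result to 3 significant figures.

k = ln 2 / 13.0 = 0.05332 h⁻¹
Fraction remaining after one interval: e^(−kτ) = e^(−0.05332 × 26.0) = 0.2500
R = 1 / (1 − 0.2500) = 1 / 0.7500 ≈ 1.33

1.33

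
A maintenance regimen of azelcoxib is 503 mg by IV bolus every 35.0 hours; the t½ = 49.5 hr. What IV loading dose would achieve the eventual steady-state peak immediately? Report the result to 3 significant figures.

1300 mg

k = ln 2 / 49.5 = 0.01400 hr⁻¹
Accumulation ratio R = 1 / (1 − e^(−kτ)) = 1 / (1 − e^(−0.01400×35.0)) = 1 / (1 − 0.6126) = 2.581
Loading dose = maintenance dose × R = 503 × 2.581 ≈ 1300 mg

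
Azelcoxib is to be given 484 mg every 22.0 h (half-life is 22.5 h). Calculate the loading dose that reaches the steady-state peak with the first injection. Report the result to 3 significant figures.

983 mg

k = ln 2 / 22.5 = 0.03081 h⁻¹
Accumulation ratio R = 1 / (1 − e^(−kτ)) = 1 / (1 − e^(−0.03081×22.0)) = 1 / (1 − 0.5078) = 2.032
Loading dose = maintenance dose × R = 484 × 2.032 ≈ 983 mg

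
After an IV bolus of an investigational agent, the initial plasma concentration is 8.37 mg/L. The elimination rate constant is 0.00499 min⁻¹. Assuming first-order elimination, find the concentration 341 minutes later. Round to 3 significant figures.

1.53 mg/L

C(t) = C₀ e^(−kt) = 8.37 × e^(−0.004990 × 341) = 8.37 × e^(−1.702) = 8.37 × 0.1824 ≈ 1.53 mg/L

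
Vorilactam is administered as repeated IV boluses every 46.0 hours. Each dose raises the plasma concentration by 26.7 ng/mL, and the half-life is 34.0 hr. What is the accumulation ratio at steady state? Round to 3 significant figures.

1.64

k = ln 2 / 34.0 = 0.02039 hr⁻¹
Fraction remaining after one interval: e^(−kτ) = e^(−0.02039 × 46.0) = 0.3915
R = 1 / (1 − 0.3915) = 1 / 0.6085 ≈ 1.64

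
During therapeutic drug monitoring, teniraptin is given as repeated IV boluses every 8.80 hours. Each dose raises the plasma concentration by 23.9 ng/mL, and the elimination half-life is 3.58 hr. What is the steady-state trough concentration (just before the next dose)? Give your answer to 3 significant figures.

k = ln 2 / 3.58 = 0.1936 hr⁻¹
Fraction remaining after one interval: e^(−kτ) = e^(−0.1936 × 8.80) = 0.1820
R = 1 / (1 − 0.1820) = 1.222
Css,max = 23.9 × 1.222 = 29.22 ng/mL
Css,min = Css,max × e^(−kτ) = 29.22 × 0.1820 ≈ 5.32 ng/mL

5.32 ng/mL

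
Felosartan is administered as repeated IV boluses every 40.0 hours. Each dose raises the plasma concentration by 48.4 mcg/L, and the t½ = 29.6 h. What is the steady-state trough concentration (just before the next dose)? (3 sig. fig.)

31.2 mcg/L

k = ln 2 / 29.6 = 0.02342 h⁻¹
Fraction remaining after one interval: e^(−kτ) = e^(−0.02342 × 40.0) = 0.3919
R = 1 / (1 − 0.3919) = 1.645
Css,max = 48.4 × 1.645 = 79.60 mcg/L
Css,min = Css,max × e^(−kτ) = 79.60 × 0.3919 ≈ 31.2 mcg/L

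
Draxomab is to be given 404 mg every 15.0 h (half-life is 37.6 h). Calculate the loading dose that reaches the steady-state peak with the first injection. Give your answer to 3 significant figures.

1670 mg

k = ln 2 / 37.6 = 0.01843 h⁻¹
Accumulation ratio R = 1 / (1 − e^(−kτ)) = 1 / (1 − e^(−0.01843×15.0)) = 1 / (1 − 0.7584) = 4.139
Loading dose = maintenance dose × R = 404 × 4.139 ≈ 1670 mg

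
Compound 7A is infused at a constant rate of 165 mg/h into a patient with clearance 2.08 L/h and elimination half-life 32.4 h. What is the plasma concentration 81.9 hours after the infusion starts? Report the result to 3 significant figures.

65.6 mg/L

Css = rate / CL = 165 / 2.08 = 79.33 mg/L
k = ln 2 / 32.4 = 0.02139 h⁻¹
C(t) = Css (1 − e^(−kt)) = 79.33 × (1 − e^(−1.752)) = 79.33 × 0.8266 ≈ 65.6 mg/L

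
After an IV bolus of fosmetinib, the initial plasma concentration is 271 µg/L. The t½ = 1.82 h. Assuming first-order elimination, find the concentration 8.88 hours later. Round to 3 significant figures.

9.21 µg/L

k = ln 2 / 1.82 = 0.3809 h⁻¹
8.88 h is 4.879 half-lives, so C = 271 × (1/2)^4.879 = 271 × 0.03398 ≈ 9.21 µg/L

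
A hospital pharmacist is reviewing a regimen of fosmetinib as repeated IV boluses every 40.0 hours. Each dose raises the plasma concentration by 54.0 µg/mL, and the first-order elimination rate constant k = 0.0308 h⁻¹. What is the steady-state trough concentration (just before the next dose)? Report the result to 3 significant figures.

22.2 µg/mL

Fraction remaining after one interval: e^(−kτ) = e^(−0.03080 × 40.0) = 0.2917
R = 1 / (1 − 0.2917) = 1.412
Css,max = 54.0 × 1.412 = 76.24 µg/mL
Css,min = Css,max × e^(−kτ) = 76.24 × 0.2917 ≈ 22.2 µg/mL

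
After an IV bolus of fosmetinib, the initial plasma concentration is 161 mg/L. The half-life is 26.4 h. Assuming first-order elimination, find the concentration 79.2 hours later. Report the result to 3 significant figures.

20.1 mg/L

k = ln 2 / 26.4 = 0.02626 h⁻¹
79.2 h is 3.000 half-lives, so C = 161 × (1/2)^3.000 = 161 × 0.1250 ≈ 20.1 mg/L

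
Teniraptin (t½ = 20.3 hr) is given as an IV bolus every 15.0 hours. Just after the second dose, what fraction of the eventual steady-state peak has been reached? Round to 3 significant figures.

k = ln 2 / 20.3 = 0.03415 hr⁻¹
f_n = 1 − e^(−nkτ) = 1 − e^(−2 × 0.03415 × 15.0) = 1 − e^(−1.024) = 1 − 0.3590 ≈ 0.641

0.641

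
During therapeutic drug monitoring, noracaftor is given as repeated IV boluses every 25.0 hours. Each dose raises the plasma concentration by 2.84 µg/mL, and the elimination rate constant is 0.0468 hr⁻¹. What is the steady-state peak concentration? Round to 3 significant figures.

4.12 µg/mL

Fraction remaining after one interval: e^(−kτ) = e^(−0.04680 × 25.0) = 0.3104
R = 1 / (1 − 0.3104) = 1.450
Css,max = 2.84 × 1.450 ≈ 4.12 µg/mL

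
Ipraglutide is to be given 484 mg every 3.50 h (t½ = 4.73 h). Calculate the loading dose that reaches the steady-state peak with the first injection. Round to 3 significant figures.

k = ln 2 / 4.73 = 0.1465 h⁻¹
Accumulation ratio R = 1 / (1 − e^(−kτ)) = 1 / (1 − e^(−0.1465×3.50)) = 1 / (1 − 0.5988) = 2.492
Loading dose = maintenance dose × R = 484 × 2.492 ≈ 1210 mg

1210 mg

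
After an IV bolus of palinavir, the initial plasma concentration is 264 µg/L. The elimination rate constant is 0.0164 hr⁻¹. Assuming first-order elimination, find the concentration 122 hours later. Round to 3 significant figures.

C(t) = C₀ e^(−kt) = 264 × e^(−0.01640 × 122) = 264 × e^(−2.001) = 264 × 0.1352 ≈ 35.7 µg/L

35.7 µg/L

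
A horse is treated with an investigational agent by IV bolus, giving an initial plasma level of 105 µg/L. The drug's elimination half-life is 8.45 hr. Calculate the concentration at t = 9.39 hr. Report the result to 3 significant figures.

k = ln 2 / 8.45 = 0.08203 hr⁻¹
C(t) = C₀ e^(−kt) = 105 × e^(−0.08203 × 9.39) = 105 × e^(−0.7703) = 105 × 0.4629 ≈ 48.6 µg/L

48.6 µg/L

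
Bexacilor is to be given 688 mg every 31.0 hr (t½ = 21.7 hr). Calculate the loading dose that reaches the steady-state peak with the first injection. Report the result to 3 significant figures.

1090 mg

k = ln 2 / 21.7 = 0.03194 hr⁻¹
Accumulation ratio R = 1 / (1 − e^(−kτ)) = 1 / (1 − e^(−0.03194×31.0)) = 1 / (1 − 0.3715) = 1.591
Loading dose = maintenance dose × R = 688 × 1.591 ≈ 1090 mg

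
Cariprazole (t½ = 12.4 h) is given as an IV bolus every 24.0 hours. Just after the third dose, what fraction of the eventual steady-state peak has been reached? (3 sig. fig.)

0.982

k = ln 2 / 12.4 = 0.05590 h⁻¹
f_n = 1 − e^(−nkτ) = 1 − e^(−3 × 0.05590 × 24.0) = 1 − e^(−4.025) = 1 − 0.01787 ≈ 0.982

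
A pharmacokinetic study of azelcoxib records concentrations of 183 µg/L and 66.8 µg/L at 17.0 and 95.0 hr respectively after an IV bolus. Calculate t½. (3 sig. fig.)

k = ln(C₁/C₂) / (t₂ − t₁) = ln(183/66.8) / (95.0 − 17.0)
  = 1.008 / 78.00 = 0.01292 hr⁻¹
t½ = ln 2 / k = ln 2 / 0.01292 ≈ 53.6 hours

53.6 hours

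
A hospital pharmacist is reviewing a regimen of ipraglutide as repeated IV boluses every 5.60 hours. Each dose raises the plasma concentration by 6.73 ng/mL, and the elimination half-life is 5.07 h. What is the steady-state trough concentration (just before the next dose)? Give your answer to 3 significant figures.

k = ln 2 / 5.07 = 0.1367 h⁻¹
Fraction remaining after one interval: e^(−kτ) = e^(−0.1367 × 5.60) = 0.4651
R = 1 / (1 − 0.4651) = 1.869
Css,max = 6.73 × 1.869 = 12.58 ng/mL
Css,min = Css,max × e^(−kτ) = 12.58 × 0.4651 ≈ 5.85 ng/mL

5.85 ng/mL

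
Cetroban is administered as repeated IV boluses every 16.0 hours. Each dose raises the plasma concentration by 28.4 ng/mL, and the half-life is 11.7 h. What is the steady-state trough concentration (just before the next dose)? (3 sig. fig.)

k = ln 2 / 11.7 = 0.05924 h⁻¹
Fraction remaining after one interval: e^(−kτ) = e^(−0.05924 × 16.0) = 0.3876
R = 1 / (1 − 0.3876) = 1.633
Css,max = 28.4 × 1.633 = 46.37 ng/mL
Css,min = Css,max × e^(−kτ) = 46.37 × 0.3876 ≈ 18.0 ng/mL

18.0 ng/mL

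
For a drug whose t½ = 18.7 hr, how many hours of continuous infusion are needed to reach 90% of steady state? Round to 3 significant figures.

62.1 hours

k = ln 2 / 18.7 = 0.03707 hr⁻¹
f = 1 − e^(−kt)  ⇒  t = −ln(1 − f) / k
t = −ln(1 − 0.9) / 0.03707 = 2.303 / 0.03707 ≈ 62.1 hours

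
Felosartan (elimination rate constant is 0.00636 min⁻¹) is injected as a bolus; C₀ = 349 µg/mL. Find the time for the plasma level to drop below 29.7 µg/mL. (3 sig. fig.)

387 minutes

C(t) = C₀ e^(−kt)  ⇒  t = ln(C₀/C) / k
t = ln(349/29.7) / 0.006360 = 2.464 / 0.006360 ≈ 387 minutes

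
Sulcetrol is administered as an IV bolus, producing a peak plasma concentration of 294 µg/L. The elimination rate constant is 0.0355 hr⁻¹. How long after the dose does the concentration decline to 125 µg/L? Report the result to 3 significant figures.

24.1 hours

C(t) = C₀ e^(−kt)  ⇒  t = ln(C₀/C) / k
t = ln(294/125) / 0.03550 = 0.8553 / 0.03550 ≈ 24.1 hours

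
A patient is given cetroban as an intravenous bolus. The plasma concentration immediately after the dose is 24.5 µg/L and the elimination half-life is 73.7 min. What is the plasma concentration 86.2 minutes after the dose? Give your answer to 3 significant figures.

10.9 µg/L

k = ln 2 / 73.7 = 0.009405 min⁻¹
C(t) = C₀ e^(−kt) = 24.5 × e^(−0.009405 × 86.2) = 24.5 × e^(−0.8107) = 24.5 × 0.4445 ≈ 10.9 µg/L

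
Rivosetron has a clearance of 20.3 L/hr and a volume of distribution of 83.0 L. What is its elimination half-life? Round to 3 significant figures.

k = CL / V = 20.3 / 83.0 = 0.2446 hr⁻¹
t½ = ln 2 / k = ln 2 / 0.2446 ≈ 2.83 hours

2.83 hours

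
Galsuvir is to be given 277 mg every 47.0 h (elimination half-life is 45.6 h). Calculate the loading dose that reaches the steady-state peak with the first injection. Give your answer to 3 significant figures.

k = ln 2 / 45.6 = 0.01520 h⁻¹
Accumulation ratio R = 1 / (1 − e^(−kτ)) = 1 / (1 − e^(−0.01520×47.0)) = 1 / (1 − 0.4895) = 1.959
Loading dose = maintenance dose × R = 277 × 1.959 ≈ 543 mg

543 mg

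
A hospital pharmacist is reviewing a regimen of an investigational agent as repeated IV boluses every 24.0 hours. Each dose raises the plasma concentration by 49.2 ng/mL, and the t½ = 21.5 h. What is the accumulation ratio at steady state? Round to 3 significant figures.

k = ln 2 / 21.5 = 0.03224 h⁻¹
Fraction remaining after one interval: e^(−kτ) = e^(−0.03224 × 24.0) = 0.4613
R = 1 / (1 − 0.4613) = 1 / 0.5387 ≈ 1.86

1.86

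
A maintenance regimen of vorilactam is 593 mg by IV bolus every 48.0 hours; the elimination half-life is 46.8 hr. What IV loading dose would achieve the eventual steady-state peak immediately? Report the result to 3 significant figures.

1170 mg

k = ln 2 / 46.8 = 0.01481 hr⁻¹
Accumulation ratio R = 1 / (1 − e^(−kτ)) = 1 / (1 − e^(−0.01481×48.0)) = 1 / (1 − 0.4912) = 1.965
Loading dose = maintenance dose × R = 593 × 1.965 ≈ 1170 mg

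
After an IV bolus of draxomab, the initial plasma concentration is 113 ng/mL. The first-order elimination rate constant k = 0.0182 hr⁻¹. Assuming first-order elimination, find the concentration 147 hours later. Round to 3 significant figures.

C(t) = C₀ e^(−kt) = 113 × e^(−0.01820 × 147) = 113 × e^(−2.675) = 113 × 0.06888 ≈ 7.78 ng/mL

7.78 ng/mL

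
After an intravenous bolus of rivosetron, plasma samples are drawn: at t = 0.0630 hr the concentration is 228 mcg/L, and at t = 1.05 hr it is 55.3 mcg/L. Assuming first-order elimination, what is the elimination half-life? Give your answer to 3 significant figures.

k = ln(C₁/C₂) / (t₂ − t₁) = ln(228/55.3) / (1.05 − 0.0630)
  = 1.417 / 0.9870 = 1.435 hr⁻¹
t½ = ln 2 / k = ln 2 / 1.435 ≈ 0.483 hours

0.483 hours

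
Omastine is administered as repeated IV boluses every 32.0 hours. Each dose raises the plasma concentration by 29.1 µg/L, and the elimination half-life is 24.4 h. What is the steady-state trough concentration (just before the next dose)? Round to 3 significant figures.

k = ln 2 / 24.4 = 0.02841 h⁻¹
Fraction remaining after one interval: e^(−kτ) = e^(−0.02841 × 32.0) = 0.4029
R = 1 / (1 − 0.4029) = 1.675
Css,max = 29.1 × 1.675 = 48.74 µg/L
Css,min = Css,max × e^(−kτ) = 48.74 × 0.4029 ≈ 19.6 µg/L

19.6 µg/L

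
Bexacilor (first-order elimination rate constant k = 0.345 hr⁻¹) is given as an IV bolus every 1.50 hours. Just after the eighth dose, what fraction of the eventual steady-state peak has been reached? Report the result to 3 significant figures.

0.984

f_n = 1 − e^(−nkτ) = 1 − e^(−8 × 0.3450 × 1.50) = 1 − e^(−4.140) = 1 − 0.01592 ≈ 0.984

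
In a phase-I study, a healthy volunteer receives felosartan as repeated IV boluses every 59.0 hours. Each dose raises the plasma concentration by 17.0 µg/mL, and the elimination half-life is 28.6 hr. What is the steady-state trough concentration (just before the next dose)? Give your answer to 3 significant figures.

k = ln 2 / 28.6 = 0.02424 hr⁻¹
Fraction remaining after one interval: e^(−kτ) = e^(−0.02424 × 59.0) = 0.2393
R = 1 / (1 − 0.2393) = 1.315
Css,max = 17.0 × 1.315 = 22.35 µg/mL
Css,min = Css,max × e^(−kτ) = 22.35 × 0.2393 ≈ 5.35 µg/mL

5.35 µg/mL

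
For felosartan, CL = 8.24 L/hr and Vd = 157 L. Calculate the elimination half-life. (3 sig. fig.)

13.2 hours

k = CL / V = 8.24 / 157 = 0.05248 hr⁻¹
t½ = ln 2 / k = ln 2 / 0.05248 ≈ 13.2 hours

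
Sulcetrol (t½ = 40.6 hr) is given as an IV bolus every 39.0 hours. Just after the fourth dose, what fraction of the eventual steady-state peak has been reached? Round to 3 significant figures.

0.930

k = ln 2 / 40.6 = 0.01707 hr⁻¹
f_n = 1 − e^(−nkτ) = 1 − e^(−4 × 0.01707 × 39.0) = 1 − e^(−2.663) = 1 − 0.06972 ≈ 0.930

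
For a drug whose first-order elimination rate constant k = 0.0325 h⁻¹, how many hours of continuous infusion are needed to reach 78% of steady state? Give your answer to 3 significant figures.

46.6 hours

f = 1 − e^(−kt)  ⇒  t = −ln(1 − f) / k
t = −ln(1 − 0.78) / 0.03250 = 1.514 / 0.03250 ≈ 46.6 hours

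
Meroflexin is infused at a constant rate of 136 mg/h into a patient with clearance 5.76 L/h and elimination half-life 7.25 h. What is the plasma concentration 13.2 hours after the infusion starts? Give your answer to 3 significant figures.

Css = rate / CL = 136 / 5.76 = 23.61 µg/mL
k = ln 2 / 7.25 = 0.09561 h⁻¹
C(t) = Css (1 − e^(−kt)) = 23.61 × (1 − e^(−1.262)) = 23.61 × 0.7169 ≈ 16.9 µg/mL

16.9 µg/mL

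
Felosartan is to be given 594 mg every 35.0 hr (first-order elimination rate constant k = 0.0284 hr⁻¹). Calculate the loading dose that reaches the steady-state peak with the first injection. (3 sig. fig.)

Accumulation ratio R = 1 / (1 − e^(−kτ)) = 1 / (1 − e^(−0.02840×35.0)) = 1 / (1 − 0.3701) = 1.588
Loading dose = maintenance dose × R = 594 × 1.588 ≈ 943 mg

943 mg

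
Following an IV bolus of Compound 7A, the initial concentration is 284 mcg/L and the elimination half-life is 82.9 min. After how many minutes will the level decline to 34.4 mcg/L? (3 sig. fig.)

k = ln 2 / 82.9 = 0.008361 min⁻¹
C(t) = C₀ e^(−kt)  ⇒  t = ln(C₀/C) / k
t = ln(284/34.4) / 0.008361 = 2.111 / 0.008361 ≈ 252 minutes

252 minutes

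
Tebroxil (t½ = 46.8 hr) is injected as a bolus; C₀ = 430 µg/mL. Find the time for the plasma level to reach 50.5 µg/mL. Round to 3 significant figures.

k = ln 2 / 46.8 = 0.01481 hr⁻¹
C(t) = C₀ e^(−kt)  ⇒  t = ln(C₀/C) / k
t = ln(430/50.5) / 0.01481 = 2.142 / 0.01481 ≈ 145 hours

145 hours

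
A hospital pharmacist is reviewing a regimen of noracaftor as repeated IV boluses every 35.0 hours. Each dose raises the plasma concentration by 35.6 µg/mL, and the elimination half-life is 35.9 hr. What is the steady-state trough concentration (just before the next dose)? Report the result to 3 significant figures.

k = ln 2 / 35.9 = 0.01931 hr⁻¹
Fraction remaining after one interval: e^(−kτ) = e^(−0.01931 × 35.0) = 0.5088
R = 1 / (1 − 0.5088) = 2.036
Css,max = 35.6 × 2.036 = 72.47 µg/mL
Css,min = Css,max × e^(−kτ) = 72.47 × 0.5088 ≈ 36.9 µg/mL

36.9 µg/mL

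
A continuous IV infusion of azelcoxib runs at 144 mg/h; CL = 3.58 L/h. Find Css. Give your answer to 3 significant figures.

Css = infusion rate / CL = 144 / 3.58 ≈ 40.2 mg/L

40.2 mg/L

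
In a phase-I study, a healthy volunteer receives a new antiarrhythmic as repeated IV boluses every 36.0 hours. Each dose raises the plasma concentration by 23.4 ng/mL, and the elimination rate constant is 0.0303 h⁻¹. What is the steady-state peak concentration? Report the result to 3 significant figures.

35.2 ng/mL

Fraction remaining after one interval: e^(−kτ) = e^(−0.03030 × 36.0) = 0.3359
R = 1 / (1 − 0.3359) = 1.506
Css,max = 23.4 × 1.506 ≈ 35.2 ng/mL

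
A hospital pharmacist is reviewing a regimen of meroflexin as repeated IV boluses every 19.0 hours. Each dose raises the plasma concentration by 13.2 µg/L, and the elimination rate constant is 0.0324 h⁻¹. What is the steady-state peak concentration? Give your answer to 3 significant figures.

28.7 µg/L

Fraction remaining after one interval: e^(−kτ) = e^(−0.03240 × 19.0) = 0.5403
R = 1 / (1 − 0.5403) = 2.175
Css,max = 13.2 × 2.175 ≈ 28.7 µg/L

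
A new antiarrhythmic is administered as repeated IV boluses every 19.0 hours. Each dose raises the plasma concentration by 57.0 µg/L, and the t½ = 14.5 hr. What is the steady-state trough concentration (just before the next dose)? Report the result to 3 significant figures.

38.5 µg/L

k = ln 2 / 14.5 = 0.04780 hr⁻¹
Fraction remaining after one interval: e^(−kτ) = e^(−0.04780 × 19.0) = 0.4032
R = 1 / (1 − 0.4032) = 1.676
Css,max = 57.0 × 1.676 = 95.51 µg/L
Css,min = Css,max × e^(−kτ) = 95.51 × 0.4032 ≈ 38.5 µg/L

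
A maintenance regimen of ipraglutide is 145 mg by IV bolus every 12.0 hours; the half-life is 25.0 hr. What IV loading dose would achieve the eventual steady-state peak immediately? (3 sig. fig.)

512 mg

k = ln 2 / 25.0 = 0.02773 hr⁻¹
Accumulation ratio R = 1 / (1 − e^(−kτ)) = 1 / (1 − e^(−0.02773×12.0)) = 1 / (1 − 0.7170) = 3.533
Loading dose = maintenance dose × R = 145 × 3.533 ≈ 512 mg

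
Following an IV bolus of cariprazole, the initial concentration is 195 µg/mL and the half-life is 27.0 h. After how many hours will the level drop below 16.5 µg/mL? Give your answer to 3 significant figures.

k = ln 2 / 27.0 = 0.02567 h⁻¹
C(t) = C₀ e^(−kt)  ⇒  t = ln(C₀/C) / k
t = ln(195/16.5) / 0.02567 = 2.470 / 0.02567 ≈ 96.2 hours

96.2 hours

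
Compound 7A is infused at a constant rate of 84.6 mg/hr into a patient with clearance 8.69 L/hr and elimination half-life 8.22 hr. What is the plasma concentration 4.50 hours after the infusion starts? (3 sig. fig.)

Css = rate / CL = 84.6 / 8.69 = 9.735 µg/mL
k = ln 2 / 8.22 = 0.08432 hr⁻¹
C(t) = Css (1 − e^(−kt)) = 9.735 × (1 − e^(−0.3795)) = 9.735 × 0.3158 ≈ 3.07 µg/mL

3.07 µg/mL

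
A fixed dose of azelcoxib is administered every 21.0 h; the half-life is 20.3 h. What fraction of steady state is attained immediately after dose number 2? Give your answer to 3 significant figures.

0.762

k = ln 2 / 20.3 = 0.03415 h⁻¹
f_n = 1 − e^(−nkτ) = 1 − e^(−2 × 0.03415 × 21.0) = 1 − e^(−1.434) = 1 − 0.2383 ≈ 0.762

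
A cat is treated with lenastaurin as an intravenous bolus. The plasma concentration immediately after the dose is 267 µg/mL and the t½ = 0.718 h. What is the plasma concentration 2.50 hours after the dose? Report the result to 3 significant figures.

23.9 µg/mL

k = ln 2 / 0.718 = 0.9654 h⁻¹
2.50 h is 3.482 half-lives, so C = 267 × (1/2)^3.482 = 267 × 0.08950 ≈ 23.9 µg/mL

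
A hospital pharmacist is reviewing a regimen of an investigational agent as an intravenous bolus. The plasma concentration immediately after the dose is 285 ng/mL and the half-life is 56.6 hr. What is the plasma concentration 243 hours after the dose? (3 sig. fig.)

14.5 ng/mL

k = ln 2 / 56.6 = 0.01225 hr⁻¹
C(t) = C₀ e^(−kt) = 285 × e^(−0.01225 × 243) = 285 × e^(−2.976) = 285 × 0.05100 ≈ 14.5 ng/mL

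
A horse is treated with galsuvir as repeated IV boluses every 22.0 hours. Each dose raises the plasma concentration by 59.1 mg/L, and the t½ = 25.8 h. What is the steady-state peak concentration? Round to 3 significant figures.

k = ln 2 / 25.8 = 0.02687 h⁻¹
Fraction remaining after one interval: e^(−kτ) = e^(−0.02687 × 22.0) = 0.5537
R = 1 / (1 − 0.5537) = 2.241
Css,max = 59.1 × 2.241 ≈ 132 mg/L

132 mg/L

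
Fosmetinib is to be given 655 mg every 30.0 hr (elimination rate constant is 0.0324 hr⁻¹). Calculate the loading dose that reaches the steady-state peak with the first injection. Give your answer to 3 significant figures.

Accumulation ratio R = 1 / (1 − e^(−kτ)) = 1 / (1 − e^(−0.03240×30.0)) = 1 / (1 − 0.3783) = 1.609
Loading dose = maintenance dose × R = 655 × 1.609 ≈ 1050 mg

1050 mg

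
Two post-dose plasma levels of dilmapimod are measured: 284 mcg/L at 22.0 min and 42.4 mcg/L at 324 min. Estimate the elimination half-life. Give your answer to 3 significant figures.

k = ln(C₁/C₂) / (t₂ − t₁) = ln(284/42.4) / (324 − 22.0)
  = 1.902 / 302.0 = 0.006297 min⁻¹
t½ = ln 2 / k = ln 2 / 0.006297 ≈ 110 minutes

110 minutes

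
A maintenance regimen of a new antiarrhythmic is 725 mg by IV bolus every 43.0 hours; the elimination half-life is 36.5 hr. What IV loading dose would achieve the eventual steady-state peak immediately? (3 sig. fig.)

k = ln 2 / 36.5 = 0.01899 hr⁻¹
Accumulation ratio R = 1 / (1 − e^(−kτ)) = 1 / (1 − e^(−0.01899×43.0)) = 1 / (1 − 0.4419) = 1.792
Loading dose = maintenance dose × R = 725 × 1.792 ≈ 1300 mg

1300 mg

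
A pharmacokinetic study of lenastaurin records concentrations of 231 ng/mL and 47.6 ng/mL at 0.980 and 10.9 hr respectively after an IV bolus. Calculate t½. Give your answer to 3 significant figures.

4.35 hours

k = ln(C₁/C₂) / (t₂ − t₁) = ln(231/47.6) / (10.9 − 0.980)
  = 1.580 / 9.920 = 0.1592 hr⁻¹
t½ = ln 2 / k = ln 2 / 0.1592 ≈ 4.35 hours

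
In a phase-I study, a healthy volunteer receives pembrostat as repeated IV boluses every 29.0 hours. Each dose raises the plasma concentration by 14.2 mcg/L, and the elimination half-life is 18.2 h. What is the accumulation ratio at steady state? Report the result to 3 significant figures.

1.50

k = ln 2 / 18.2 = 0.03809 h⁻¹
Fraction remaining after one interval: e^(−kτ) = e^(−0.03809 × 29.0) = 0.3314
R = 1 / (1 − 0.3314) = 1 / 0.6686 ≈ 1.50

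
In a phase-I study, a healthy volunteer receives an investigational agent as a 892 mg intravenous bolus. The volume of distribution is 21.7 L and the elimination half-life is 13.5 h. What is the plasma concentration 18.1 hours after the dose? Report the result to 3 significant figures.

C₀ = dose / V = 892 / 21.7 = 41.11 mg/L
k = ln 2 / 13.5 = 0.05134 h⁻¹
C(t) = C₀ e^(−kt) = 41.11 × e^(−0.05134 × 18.1) = 41.11 × e^(−0.9293) = 41.11 × 0.3948 ≈ 16.2 mg/L

16.2 mg/L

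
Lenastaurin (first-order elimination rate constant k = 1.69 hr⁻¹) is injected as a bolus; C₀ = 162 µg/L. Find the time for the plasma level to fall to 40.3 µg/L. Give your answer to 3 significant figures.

0.823 hours

C(t) = C₀ e^(−kt)  ⇒  t = ln(C₀/C) / k
t = ln(162/40.3) / 1.690 = 1.391 / 1.690 ≈ 0.823 hours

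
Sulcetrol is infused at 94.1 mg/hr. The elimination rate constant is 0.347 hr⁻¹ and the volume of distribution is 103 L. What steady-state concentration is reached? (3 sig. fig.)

CL = k · V = 0.347 × 103 = 35.74 L/hr
Css = rate / CL = 94.1 / 35.74 ≈ 2.63 µg/mL

2.63 µg/mL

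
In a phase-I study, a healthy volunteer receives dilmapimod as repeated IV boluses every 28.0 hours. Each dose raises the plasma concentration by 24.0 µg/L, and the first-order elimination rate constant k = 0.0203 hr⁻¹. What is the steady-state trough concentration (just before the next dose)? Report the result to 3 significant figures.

31.4 µg/L

Fraction remaining after one interval: e^(−kτ) = e^(−0.02030 × 28.0) = 0.5664
R = 1 / (1 − 0.5664) = 2.306
Css,max = 24.0 × 2.306 = 55.35 µg/L
Css,min = Css,max × e^(−kτ) = 55.35 × 0.5664 ≈ 31.4 µg/L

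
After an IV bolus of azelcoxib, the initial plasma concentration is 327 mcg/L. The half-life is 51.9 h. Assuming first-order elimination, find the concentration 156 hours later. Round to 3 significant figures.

k = ln 2 / 51.9 = 0.01336 h⁻¹
C(t) = C₀ e^(−kt) = 327 × e^(−0.01336 × 156) = 327 × e^(−2.083) = 327 × 0.1245 ≈ 40.7 mcg/L

40.7 mcg/L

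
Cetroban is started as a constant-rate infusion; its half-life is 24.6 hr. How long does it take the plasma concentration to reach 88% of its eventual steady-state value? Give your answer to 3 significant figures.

k = ln 2 / 24.6 = 0.02818 hr⁻¹
f = 1 − e^(−kt)  ⇒  t = −ln(1 − f) / k
t = −ln(1 − 0.88) / 0.02818 = 2.120 / 0.02818 ≈ 75.2 hours

75.2 hours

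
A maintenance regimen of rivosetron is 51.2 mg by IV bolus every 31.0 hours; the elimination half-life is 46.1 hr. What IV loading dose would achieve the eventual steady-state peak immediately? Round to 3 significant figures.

137 mg

k = ln 2 / 46.1 = 0.01504 hr⁻¹
Accumulation ratio R = 1 / (1 − e^(−kτ)) = 1 / (1 − e^(−0.01504×31.0)) = 1 / (1 − 0.6274) = 2.684
Loading dose = maintenance dose × R = 51.2 × 2.684 ≈ 137 mg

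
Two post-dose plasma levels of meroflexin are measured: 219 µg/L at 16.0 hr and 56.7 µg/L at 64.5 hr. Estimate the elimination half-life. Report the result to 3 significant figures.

k = ln(C₁/C₂) / (t₂ − t₁) = ln(219/56.7) / (64.5 − 16.0)
  = 1.351 / 48.50 = 0.02786 hr⁻¹
t½ = ln 2 / k = ln 2 / 0.02786 ≈ 24.9 hours

24.9 hours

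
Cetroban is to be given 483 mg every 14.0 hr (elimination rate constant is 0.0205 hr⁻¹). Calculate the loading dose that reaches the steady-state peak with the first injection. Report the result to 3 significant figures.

1940 mg

Accumulation ratio R = 1 / (1 − e^(−kτ)) = 1 / (1 − e^(−0.02050×14.0)) = 1 / (1 − 0.7505) = 4.008
Loading dose = maintenance dose × R = 483 × 4.008 ≈ 1940 mg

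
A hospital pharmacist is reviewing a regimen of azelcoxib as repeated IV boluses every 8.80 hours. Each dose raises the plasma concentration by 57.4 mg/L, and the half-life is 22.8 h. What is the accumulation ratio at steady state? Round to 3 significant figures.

4.26

k = ln 2 / 22.8 = 0.03040 h⁻¹
Fraction remaining after one interval: e^(−kτ) = e^(−0.03040 × 8.80) = 0.7653
R = 1 / (1 − 0.7653) = 1 / 0.2347 ≈ 4.26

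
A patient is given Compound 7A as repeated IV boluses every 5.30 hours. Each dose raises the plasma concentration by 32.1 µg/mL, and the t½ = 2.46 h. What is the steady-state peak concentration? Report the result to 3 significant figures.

k = ln 2 / 2.46 = 0.2818 h⁻¹
Fraction remaining after one interval: e^(−kτ) = e^(−0.2818 × 5.30) = 0.2246
R = 1 / (1 − 0.2246) = 1.290
Css,max = 32.1 × 1.290 ≈ 41.4 µg/mL

41.4 µg/mL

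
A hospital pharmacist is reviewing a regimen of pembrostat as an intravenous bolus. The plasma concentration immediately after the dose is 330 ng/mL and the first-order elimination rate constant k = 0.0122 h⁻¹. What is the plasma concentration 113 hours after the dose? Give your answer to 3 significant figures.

83.1 ng/mL

C(t) = C₀ e^(−kt) = 330 × e^(−0.01220 × 113) = 330 × e^(−1.379) = 330 × 0.2519 ≈ 83.1 ng/mL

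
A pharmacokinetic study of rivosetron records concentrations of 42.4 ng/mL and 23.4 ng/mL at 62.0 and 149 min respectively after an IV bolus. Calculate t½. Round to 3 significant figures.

k = ln(C₁/C₂) / (t₂ − t₁) = ln(42.4/23.4) / (149 − 62.0)
  = 0.5944 / 87.00 = 0.006832 min⁻¹
t½ = ln 2 / k = ln 2 / 0.006832 ≈ 101 minutes

101 minutes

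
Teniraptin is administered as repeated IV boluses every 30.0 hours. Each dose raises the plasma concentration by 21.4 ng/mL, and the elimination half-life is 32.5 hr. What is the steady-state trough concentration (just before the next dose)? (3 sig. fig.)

k = ln 2 / 32.5 = 0.02133 hr⁻¹
Fraction remaining after one interval: e^(−kτ) = e^(−0.02133 × 30.0) = 0.5274
R = 1 / (1 − 0.5274) = 2.116
Css,max = 21.4 × 2.116 = 45.28 ng/mL
Css,min = Css,max × e^(−kτ) = 45.28 × 0.5274 ≈ 23.9 ng/mL

23.9 ng/mL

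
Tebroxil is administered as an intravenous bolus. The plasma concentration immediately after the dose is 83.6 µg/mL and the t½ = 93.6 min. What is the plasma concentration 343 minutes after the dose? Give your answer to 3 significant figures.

6.59 µg/mL

k = ln 2 / 93.6 = 0.007405 min⁻¹
343 min is 3.665 half-lives, so C = 83.6 × (1/2)^3.665 = 83.6 × 0.07886 ≈ 6.59 µg/mL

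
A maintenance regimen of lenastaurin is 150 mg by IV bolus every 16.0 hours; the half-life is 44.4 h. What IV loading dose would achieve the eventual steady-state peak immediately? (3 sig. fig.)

679 mg

k = ln 2 / 44.4 = 0.01561 h⁻¹
Accumulation ratio R = 1 / (1 − e^(−kτ)) = 1 / (1 − e^(−0.01561×16.0)) = 1 / (1 − 0.7790) = 4.524
Loading dose = maintenance dose × R = 150 × 4.524 ≈ 679 mg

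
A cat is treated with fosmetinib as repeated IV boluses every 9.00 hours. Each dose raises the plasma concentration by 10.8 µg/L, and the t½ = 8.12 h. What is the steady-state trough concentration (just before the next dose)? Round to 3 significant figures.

9.34 µg/L

k = ln 2 / 8.12 = 0.08536 h⁻¹
Fraction remaining after one interval: e^(−kτ) = e^(−0.08536 × 9.00) = 0.4638
R = 1 / (1 − 0.4638) = 1.865
Css,max = 10.8 × 1.865 = 20.14 µg/L
Css,min = Css,max × e^(−kτ) = 20.14 × 0.4638 ≈ 9.34 µg/L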